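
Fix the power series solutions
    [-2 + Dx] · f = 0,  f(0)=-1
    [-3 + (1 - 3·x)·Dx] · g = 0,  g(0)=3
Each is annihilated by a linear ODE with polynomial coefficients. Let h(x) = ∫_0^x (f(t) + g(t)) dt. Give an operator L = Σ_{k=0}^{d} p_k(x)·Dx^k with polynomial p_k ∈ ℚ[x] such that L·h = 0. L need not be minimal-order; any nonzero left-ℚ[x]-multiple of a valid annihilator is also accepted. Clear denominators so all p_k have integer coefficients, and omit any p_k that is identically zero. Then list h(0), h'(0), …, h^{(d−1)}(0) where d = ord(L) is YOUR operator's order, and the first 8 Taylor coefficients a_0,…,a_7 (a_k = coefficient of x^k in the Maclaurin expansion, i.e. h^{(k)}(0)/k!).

L = (24 + 36·x)·Dx + (-14 - 24·x + 36·x^2)·Dx^2 + (1 + 3·x - 18·x^2)·Dx^3  (order 3).
h: a_k = 0, 2, 7/2, 25/3, 239/12, 727/15, 10931/90, 98411/315, …
ICs: h(0) = 0, h′(0) = 2, h′′(0) = 7.

f: a_k = -1, -2, -2, -4/3, -2/3, -4/15, -4/45, -8/315, …
g: a_k = 3, 9, 27, 81, 243, 729, 2187, 6561, …
h₀=f+g: left-lcm gives L₀, ord ≤ 2.
∫: right-multiply L₀ by Dx.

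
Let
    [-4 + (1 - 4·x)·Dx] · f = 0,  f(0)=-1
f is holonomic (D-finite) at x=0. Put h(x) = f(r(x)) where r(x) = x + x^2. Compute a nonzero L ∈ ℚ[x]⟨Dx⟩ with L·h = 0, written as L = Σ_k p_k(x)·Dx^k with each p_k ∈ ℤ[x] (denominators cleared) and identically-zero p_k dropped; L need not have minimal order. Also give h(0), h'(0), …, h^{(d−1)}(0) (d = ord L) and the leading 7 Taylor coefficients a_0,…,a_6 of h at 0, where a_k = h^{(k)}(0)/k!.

f: a_k = -1, -4, -16, -64, -256, -1024, -4096, …
Change of var in L_f (x↦r) gives L₀.
L = (4 + 8·x) + (-1 + 4·x + 4·x^2)·Dx  (order 1).
h: a_k = -1, -4, -20, -96, -464, -2240, -10816, …
ICs: h(0) = -1.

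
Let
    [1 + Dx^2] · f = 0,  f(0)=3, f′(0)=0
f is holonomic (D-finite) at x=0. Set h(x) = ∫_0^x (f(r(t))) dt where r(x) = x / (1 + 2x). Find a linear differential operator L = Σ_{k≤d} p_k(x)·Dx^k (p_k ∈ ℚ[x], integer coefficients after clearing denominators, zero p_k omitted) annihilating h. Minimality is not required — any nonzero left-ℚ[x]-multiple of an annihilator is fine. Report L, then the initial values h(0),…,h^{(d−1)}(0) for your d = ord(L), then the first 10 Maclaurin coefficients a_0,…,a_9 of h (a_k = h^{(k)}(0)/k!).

L = Dx + (4 + 24·x + 48·x^2 + 32·x^3)·Dx^2 + (1 + 8·x + 24·x^2 + 32·x^3 + 16·x^4)·Dx^3  (order 3).
h: a_k = 0, 3, 0, -1/2, 3/2, -143/40, 47/6, -3943/240, 5361/160, -8095583/120960, …
ICs: h(0) = 0, h′(0) = 3, h′′(0) = 0.

f: a_k = 3, 0, -3/2, 0, 1/8, 0, -1/240, 0, 1/13440, 0, …
h₀=f(r): pull back L_f along r ⇒ L₀.
h=∫h₀ ⇒ L = L₀·Dx.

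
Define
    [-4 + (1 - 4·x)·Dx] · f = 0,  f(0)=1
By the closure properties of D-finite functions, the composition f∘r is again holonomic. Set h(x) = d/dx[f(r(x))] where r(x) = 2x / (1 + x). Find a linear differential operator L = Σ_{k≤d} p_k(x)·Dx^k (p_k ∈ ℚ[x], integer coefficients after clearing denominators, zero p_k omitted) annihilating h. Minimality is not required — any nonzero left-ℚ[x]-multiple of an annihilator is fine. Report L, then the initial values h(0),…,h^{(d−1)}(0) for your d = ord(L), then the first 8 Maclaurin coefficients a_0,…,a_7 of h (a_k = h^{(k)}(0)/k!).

f: a_k = 1, 4, 16, 64, 256, 1024, 4096, 16384, …
h₀=f(r): pull back L_f along r ⇒ L₀.
Differentiate: ansatz ord ≤ ord L₀ ⇒ L.
L = 14 + (-1 + 7·x)·Dx  (order 1).
h: a_k = 8, 112, 1176, 10976, 96040, 806736, 6588344, 52706752, …
ICs: h(0) = 8.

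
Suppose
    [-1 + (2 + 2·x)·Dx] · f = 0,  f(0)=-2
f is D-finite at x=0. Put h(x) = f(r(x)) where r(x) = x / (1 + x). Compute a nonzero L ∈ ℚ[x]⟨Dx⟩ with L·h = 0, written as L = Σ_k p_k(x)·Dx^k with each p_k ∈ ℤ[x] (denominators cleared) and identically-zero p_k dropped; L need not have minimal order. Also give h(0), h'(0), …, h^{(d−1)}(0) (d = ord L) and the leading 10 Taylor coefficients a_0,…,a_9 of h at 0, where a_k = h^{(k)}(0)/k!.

L = -1 + (2 + 6·x + 4·x^2)·Dx  (order 1).
h: a_k = -2, -1, 5/4, -13/8, 141/64, -399/128, 2353/512, -7205/1024, 182461/16384, -594203/32768, …
ICs: h(0) = -2.

f: a_k = -2, -1, 1/4, -1/8, 5/64, -7/128, 21/512, -33/1024, 429/16384, -715/32768, …
f∘r: x↦r, Dx↦Dx/r' in L_f ⇒ L₀.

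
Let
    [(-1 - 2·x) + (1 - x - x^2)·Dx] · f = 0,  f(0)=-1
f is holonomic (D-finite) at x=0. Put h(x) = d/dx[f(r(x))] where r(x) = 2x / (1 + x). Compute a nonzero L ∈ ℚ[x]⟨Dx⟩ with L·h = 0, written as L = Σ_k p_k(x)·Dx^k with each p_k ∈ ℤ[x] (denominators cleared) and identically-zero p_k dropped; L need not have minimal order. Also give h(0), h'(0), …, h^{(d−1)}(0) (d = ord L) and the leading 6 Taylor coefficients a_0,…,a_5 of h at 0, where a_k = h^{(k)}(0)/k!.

L = (6 + 30·x + 90·x^2 + 50·x^3) + (-1 - 6·x + 30·x^3 + 25·x^4)·Dx  (order 1).
h: a_k = -2, -12, -30, -120, -250, -900, …
ICs: h(0) = -2.

f: a_k = -1, -1, -2, -3, -5, -8, …
f∘r: x↦r, Dx↦Dx/r' in L_f ⇒ L₀.
Differentiate: ansatz ord ≤ ord L₀ ⇒ L.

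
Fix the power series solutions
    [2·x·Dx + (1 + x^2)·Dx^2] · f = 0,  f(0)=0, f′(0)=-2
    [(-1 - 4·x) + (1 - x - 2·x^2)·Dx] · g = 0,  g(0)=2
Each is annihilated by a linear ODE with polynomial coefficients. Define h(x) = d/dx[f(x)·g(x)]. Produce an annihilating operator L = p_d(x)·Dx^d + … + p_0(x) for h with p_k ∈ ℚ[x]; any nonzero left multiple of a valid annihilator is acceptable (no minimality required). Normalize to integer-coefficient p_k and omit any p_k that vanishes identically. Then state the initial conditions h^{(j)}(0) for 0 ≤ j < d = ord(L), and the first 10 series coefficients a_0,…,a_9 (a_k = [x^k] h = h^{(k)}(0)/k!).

L = (18 + 90·x^2 + 48·x^3 + 144·x^4) + (7 + 30·x + 27·x^2 + 82·x^3 + 48·x^4 + 96·x^5)·Dx + (-2 + x - 3·x^2 + 9·x^3 + 11·x^4 + 8·x^5 + 12·x^6)·Dx^2  (order 2).
h: a_k = -4, -8, -32, -224/3, -204, -2344/5, -16712/15, -17664/7, -199772/35, -796984/63, …
ICs: h(0) = -4, h′(0) = -8.

f: a_k = 0, -2, 0, 2/3, 0, -2/5, 0, 2/7, 0, -2/9, …
g: a_k = 2, 2, 6, 10, 22, 42, 86, 170, 342, 682, …
f·g: L₀ = L_f ⊗_s L_g, ord ≤ 2·1.
h=h₀': d/dx-closure on L₀ ⇒ L.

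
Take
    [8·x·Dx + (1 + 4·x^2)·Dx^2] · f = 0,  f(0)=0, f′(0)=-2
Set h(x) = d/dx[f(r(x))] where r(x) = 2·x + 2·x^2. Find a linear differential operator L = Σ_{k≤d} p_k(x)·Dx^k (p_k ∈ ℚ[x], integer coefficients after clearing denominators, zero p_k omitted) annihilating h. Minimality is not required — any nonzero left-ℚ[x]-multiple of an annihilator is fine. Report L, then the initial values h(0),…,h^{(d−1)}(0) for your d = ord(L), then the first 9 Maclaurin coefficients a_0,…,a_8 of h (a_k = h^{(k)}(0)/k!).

L = (-2 + 32·x + 128·x^2 + 192·x^3 + 96·x^4) + (1 + 2·x + 16·x^2 + 64·x^3 + 80·x^4 + 32·x^5)·Dx  (order 1).
h: a_k = -4, -8, 64, 256, -704, -6016, 2048, 114688, 171008, …
ICs: h(0) = -4.

f: a_k = 0, -2, 0, 8/3, 0, -32/5, 0, 128/7, 0, …
L₀ from L_f via x↦r, Dx↦r'^{-1}Dx.
Derive L from L₀ (diff closure).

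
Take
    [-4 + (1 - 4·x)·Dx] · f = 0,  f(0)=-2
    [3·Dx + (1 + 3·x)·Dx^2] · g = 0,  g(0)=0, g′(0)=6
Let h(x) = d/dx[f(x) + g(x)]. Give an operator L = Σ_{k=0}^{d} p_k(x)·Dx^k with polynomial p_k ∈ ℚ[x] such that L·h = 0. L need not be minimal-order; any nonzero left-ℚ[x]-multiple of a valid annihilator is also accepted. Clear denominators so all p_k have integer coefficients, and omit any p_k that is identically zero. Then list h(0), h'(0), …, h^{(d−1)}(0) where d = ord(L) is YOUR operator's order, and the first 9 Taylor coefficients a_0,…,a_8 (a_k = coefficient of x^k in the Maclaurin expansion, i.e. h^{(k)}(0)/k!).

L = (432 + 288·x) + (78 + 720·x + 576·x^2)·Dx + (-11 - x + 144·x^2 + 144·x^3)·Dx^2  (order 2).
h: a_k = -2, -82, -330, -2210, -9754, -50610, -225002, -1061698, -4679226, …
ICs: h(0) = -2, h′(0) = -82.

f: a_k = -2, -8, -32, -128, -512, -2048, -8192, -32768, -131072, …
g: a_k = 0, 6, -9, 18, -81/2, 486/5, -243, 4374/7, -6561/4, …
L₀ := lclm(L_f,L_g); ord L₀ ≤ 1+2.
h₀' ⇒ L via d/dx closure of L₀.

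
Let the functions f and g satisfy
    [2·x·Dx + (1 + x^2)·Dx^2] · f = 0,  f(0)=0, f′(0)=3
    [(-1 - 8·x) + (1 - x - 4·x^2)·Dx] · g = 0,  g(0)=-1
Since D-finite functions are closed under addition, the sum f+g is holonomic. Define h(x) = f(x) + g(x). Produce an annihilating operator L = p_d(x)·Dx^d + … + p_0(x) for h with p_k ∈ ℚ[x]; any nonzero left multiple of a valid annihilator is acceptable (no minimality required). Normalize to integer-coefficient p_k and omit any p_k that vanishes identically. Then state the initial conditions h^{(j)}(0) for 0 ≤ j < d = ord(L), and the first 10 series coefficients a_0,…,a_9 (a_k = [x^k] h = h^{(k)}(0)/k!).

L = (10 - 40·x - 478·x^2 - 864·x^3 - 2496·x^4 - 384·x^6)·Dx + (-28 - 246·x - 316·x^2 - 1182·x^3 - 752·x^4 - 2048·x^5 - 48·x^6 - 384·x^7)·Dx^2 + (5 + 8·x + 32·x^2 - 104·x^3 - 197·x^4 - 128·x^5 - 288·x^6 - 16·x^7 - 64·x^8)·Dx^3  (order 3).
h: a_k = -1, 2, -5, -10, -29, -322/5, -181, -3090/7, -1165, -8786/3, …
ICs: h(0) = -1, h′(0) = 2, h′′(0) = -10.

f: a_k = 0, 3, 0, -1, 0, 3/5, 0, -3/7, 0, 1/3, …
g: a_k = -1, -1, -5, -9, -29, -65, -181, -441, -1165, -2929, …
h₀=f+g: left-lcm gives L₀, ord ≤ 3.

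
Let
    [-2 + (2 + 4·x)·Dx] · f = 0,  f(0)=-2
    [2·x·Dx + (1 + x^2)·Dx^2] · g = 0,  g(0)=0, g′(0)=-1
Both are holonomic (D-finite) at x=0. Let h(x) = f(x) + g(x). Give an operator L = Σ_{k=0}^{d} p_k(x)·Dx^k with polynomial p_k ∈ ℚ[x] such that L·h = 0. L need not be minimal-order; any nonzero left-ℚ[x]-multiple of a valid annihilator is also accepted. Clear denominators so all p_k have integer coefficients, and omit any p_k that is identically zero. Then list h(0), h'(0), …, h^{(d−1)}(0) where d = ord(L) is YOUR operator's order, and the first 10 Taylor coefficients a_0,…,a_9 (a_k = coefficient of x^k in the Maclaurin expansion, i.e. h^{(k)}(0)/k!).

f: a_k = -2, -2, 1, -1, 5/4, -7/4, 21/8, -33/8, 429/64, -715/64, …
g: a_k = 0, -1, 0, 1/3, 0, -1/5, 0, 1/7, 0, -1/9, …
f+g: L₀ = lclm(L_f,L_g), ord ≤ 1+2.
L = (-2 - 10·x + 6·x^2 + 6·x^3)·Dx + (-5 - 8·x - 8·x^2 + 24·x^3 + 21·x^4)·Dx^2 + (-1 + 6·x^2 + 6·x^3 + 7·x^4 + 6·x^5)·Dx^3  (order 3).
h: a_k = -2, -3, 1, -2/3, 5/4, -39/20, 21/8, -223/56, 429/64, -6499/576, …
ICs: h(0) = -2, h′(0) = -3, h′′(0) = 2.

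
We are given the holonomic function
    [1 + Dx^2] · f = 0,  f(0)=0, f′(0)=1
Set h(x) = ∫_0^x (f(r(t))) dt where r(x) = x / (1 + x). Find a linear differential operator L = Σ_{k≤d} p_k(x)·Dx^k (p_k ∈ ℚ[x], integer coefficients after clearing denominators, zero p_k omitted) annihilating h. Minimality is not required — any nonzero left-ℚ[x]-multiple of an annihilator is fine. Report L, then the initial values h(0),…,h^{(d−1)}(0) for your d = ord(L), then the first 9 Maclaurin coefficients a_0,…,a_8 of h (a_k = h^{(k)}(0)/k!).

f: a_k = 0, 1, 0, -1/6, 0, 1/120, 0, -1/5040, 0, …
L₀ from L_f via x↦r, Dx↦r'^{-1}Dx.
h=∫h₀ ⇒ L = L₀·Dx.
L = Dx + (2 + 6·x + 6·x^2 + 2·x^3)·Dx^2 + (1 + 4·x + 6·x^2 + 4·x^3 + x^4)·Dx^3  (order 3).
h: a_k = 0, 0, 1/2, -1/3, 5/24, -1/10, 1/720, 5/56, -6931/40320, …
ICs: h(0) = 0, h′(0) = 0, h′′(0) = 1.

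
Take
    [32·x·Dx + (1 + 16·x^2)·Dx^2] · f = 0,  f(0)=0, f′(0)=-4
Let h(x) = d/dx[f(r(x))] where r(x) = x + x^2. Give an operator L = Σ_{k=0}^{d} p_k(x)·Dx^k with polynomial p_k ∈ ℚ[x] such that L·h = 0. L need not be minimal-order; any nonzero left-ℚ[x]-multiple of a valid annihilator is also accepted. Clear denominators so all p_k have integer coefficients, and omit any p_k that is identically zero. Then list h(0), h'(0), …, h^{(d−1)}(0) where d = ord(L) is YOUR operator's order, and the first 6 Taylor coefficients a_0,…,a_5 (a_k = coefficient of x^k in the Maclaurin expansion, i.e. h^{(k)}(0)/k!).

L = (-2 + 32·x + 128·x^2 + 192·x^3 + 96·x^4) + (1 + 2·x + 16·x^2 + 64·x^3 + 80·x^4 + 32·x^5)·Dx  (order 1).
h: a_k = -4, -8, 64, 256, -704, -6016, …
ICs: h(0) = -4.

f: a_k = 0, -4, 0, 64/3, 0, -1024/5, …
Change of var in L_f (x↦r) gives L₀.
h₀' ⇒ L via d/dx closure of L₀.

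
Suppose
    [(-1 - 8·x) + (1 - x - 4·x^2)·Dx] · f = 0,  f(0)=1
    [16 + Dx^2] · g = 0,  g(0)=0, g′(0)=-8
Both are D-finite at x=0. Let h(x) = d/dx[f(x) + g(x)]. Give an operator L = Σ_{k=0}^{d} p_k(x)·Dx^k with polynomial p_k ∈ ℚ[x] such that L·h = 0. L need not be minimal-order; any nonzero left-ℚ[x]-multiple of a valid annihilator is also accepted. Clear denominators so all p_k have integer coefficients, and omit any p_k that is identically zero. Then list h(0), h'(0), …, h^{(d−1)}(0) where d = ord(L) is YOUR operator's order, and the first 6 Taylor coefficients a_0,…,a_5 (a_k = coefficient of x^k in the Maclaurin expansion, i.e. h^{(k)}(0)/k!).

L = (6848 + 35072·x + 150784·x^2 + 87040·x^3 + 204800·x^4 + 147456·x^5 + 196608·x^6) + (-560 - 4048·x + 5184·x^2 + 13952·x^3 + 2560·x^4 + 18432·x^5 + 57344·x^6 + 65536·x^7)·Dx + (428 + 2192·x + 9424·x^2 + 5440·x^3 + 12800·x^4 + 9216·x^5 + 12288·x^6)·Dx^2 + (-35 - 253·x + 324·x^2 + 872·x^3 + 160·x^4 + 1152·x^5 + 3584·x^6 + 4096·x^7)·Dx^3  (order 3).
h: a_k = -7, 10, 91, 116, 719/3, 1086, …
ICs: h(0) = -7, h′(0) = 10, h′′(0) = 182.

f: a_k = 1, 1, 5, 9, 29, 65, …
g: a_k = 0, -8, 0, 64/3, 0, -256/15, …
Sum ⇒ L₀ = lclm(L_f,L_g) in ℚ(x)⟨Dx⟩.
Derive L from L₀ (diff closure).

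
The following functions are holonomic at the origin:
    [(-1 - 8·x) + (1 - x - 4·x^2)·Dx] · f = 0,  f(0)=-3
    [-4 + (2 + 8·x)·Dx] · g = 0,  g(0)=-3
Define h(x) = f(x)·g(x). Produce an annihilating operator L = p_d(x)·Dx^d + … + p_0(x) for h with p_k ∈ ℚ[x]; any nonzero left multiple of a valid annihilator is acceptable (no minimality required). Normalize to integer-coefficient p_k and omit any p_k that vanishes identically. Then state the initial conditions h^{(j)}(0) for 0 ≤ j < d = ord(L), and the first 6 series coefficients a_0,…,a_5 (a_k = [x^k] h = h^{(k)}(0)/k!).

f: a_k = -3, -3, -15, -27, -87, -195, …
g: a_k = -3, -6, 6, -12, 30, -84, …
Sym-product of L_f,L_g gives L₀ (≤ ord 1).
L = (3 + 10·x + 24·x^2) + (-1 - 3·x + 8·x^2 + 16·x^3)·Dx  (order 1).
h: a_k = 9, 27, 45, 189, 279, 1287, …
ICs: h(0) = 9.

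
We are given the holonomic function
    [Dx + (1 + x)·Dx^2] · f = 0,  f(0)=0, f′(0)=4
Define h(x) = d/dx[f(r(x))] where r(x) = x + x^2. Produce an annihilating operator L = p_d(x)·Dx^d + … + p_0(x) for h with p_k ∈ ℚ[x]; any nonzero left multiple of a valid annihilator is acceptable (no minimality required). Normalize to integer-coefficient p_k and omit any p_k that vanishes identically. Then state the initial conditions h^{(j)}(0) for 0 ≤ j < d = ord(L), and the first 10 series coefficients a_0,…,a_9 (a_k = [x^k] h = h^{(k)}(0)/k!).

f: a_k = 0, 4, -2, 4/3, -1, 4/5, -2/3, 4/7, -1/2, 4/9, …
L₀ from L_f via x↦r, Dx↦r'^{-1}Dx.
h=h₀': d/dx-closure on L₀ ⇒ L.
L = (-1 + 2·x + 2·x^2) + (1 + 3·x + 3·x^2 + 2·x^3)·Dx  (order 1).
h: a_k = 4, 4, -8, 4, 4, -8, 4, 4, -8, 4, …
ICs: h(0) = 4.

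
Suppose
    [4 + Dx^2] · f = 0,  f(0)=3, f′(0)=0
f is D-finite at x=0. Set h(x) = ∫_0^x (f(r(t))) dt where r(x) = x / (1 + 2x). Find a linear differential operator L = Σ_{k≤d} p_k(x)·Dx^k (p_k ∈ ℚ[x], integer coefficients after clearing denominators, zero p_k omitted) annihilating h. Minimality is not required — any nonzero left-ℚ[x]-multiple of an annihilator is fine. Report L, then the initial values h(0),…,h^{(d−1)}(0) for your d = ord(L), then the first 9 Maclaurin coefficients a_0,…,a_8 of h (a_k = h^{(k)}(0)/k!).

L = 4·Dx + (4 + 24·x + 48·x^2 + 32·x^3)·Dx^2 + (1 + 8·x + 24·x^2 + 32·x^3 + 16·x^4)·Dx^3  (order 3).
h: a_k = 0, 3, 0, -2, 6, -14, 88/3, -6004/105, 522/5, …
ICs: h(0) = 0, h′(0) = 3, h′′(0) = 0.

f: a_k = 3, 0, -6, 0, 2, 0, -4/15, 0, 2/105, …
h₀=f(r): pull back L_f along r ⇒ L₀.
h=∫h₀ ⇒ L = L₀·Dx.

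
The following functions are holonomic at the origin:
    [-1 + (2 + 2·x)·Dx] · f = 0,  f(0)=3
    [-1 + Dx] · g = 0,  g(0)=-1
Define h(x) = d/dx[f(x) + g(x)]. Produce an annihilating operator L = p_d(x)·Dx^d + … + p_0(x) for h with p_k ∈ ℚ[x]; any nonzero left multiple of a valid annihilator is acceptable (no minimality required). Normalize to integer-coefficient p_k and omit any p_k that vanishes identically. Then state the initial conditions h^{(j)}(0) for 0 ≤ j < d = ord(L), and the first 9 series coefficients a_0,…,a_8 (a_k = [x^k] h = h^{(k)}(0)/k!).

L = (-5 - 2·x) + (-1 - 8·x - 4·x^2)·Dx + (6 + 10·x + 4·x^2)·Dx^2  (order 2).
h: a_k = 1/2, -7/4, 1/16, -61/96, 283/768, -2899/7680, 31057/92160, -405661/1290240, 6080563/20643840, …
ICs: h(0) = 1/2, h′(0) = -7/4.

f: a_k = 3, 3/2, -3/8, 3/16, -15/128, 21/256, -63/1024, 99/2048, -1287/32768, …
g: a_k = -1, -1, -1/2, -1/6, -1/24, -1/120, -1/720, -1/5040, -1/40320, …
Sum ⇒ L₀ = lclm(L_f,L_g) in ℚ(x)⟨Dx⟩.
h₀' ⇒ L via d/dx closure of L₀.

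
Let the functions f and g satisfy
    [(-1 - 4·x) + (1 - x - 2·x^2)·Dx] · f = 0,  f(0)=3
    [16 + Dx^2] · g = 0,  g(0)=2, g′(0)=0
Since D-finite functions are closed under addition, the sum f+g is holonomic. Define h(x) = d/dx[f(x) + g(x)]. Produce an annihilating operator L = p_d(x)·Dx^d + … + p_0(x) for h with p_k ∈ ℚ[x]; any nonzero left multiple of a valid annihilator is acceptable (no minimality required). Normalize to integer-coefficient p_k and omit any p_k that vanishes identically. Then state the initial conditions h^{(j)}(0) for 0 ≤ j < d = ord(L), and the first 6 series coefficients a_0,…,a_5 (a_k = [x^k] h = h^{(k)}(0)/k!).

L = (2880 + 9600·x + 20736·x^2 + 7680·x^3 + 15360·x^4 + 18432·x^5 + 12288·x^6) + (-368 - 1040·x + 2400·x^2 + 2048·x^3 - 2560·x^4 + 1536·x^5 + 7168·x^6 + 4096·x^7)·Dx + (180 + 600·x + 1296·x^2 + 480·x^3 + 960·x^4 + 1152·x^5 + 768·x^6)·Dx^2 + (-23 - 65·x + 150·x^2 + 128·x^3 - 160·x^4 + 96·x^5 + 448·x^6 + 256·x^7)·Dx^3  (order 3).
h: a_k = 3, -14, 45, 652/3, 315, 10586/15, …
ICs: h(0) = 3, h′(0) = -14, h′′(0) = 90.

f: a_k = 3, 3, 9, 15, 33, 63, …
g: a_k = 2, 0, -16, 0, 64/3, 0, …
Weyl lclm of L_f,L_g ⇒ L₀ (ord ≤ 3).
h₀' ⇒ L via d/dx closure of L₀.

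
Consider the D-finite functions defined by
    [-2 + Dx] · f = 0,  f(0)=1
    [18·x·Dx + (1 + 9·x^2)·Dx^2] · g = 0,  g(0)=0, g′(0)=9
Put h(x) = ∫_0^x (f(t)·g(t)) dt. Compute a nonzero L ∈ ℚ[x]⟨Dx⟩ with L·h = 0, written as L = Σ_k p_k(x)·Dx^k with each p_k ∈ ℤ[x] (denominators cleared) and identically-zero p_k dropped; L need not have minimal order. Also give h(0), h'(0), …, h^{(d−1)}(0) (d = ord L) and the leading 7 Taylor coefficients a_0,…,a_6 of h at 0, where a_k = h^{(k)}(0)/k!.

L = (4 - 36·x + 36·x^2)·Dx + (-4 + 18·x - 36·x^2)·Dx^2 + (1 + 9·x^2)·Dx^3  (order 3).
h: a_k = 0, 0, 9/2, 6, -9/4, -42/5, 163/10, …
ICs: h(0) = 0, h′(0) = 0, h′′(0) = 9.

f: a_k = 1, 2, 2, 4/3, 2/3, 4/15, 4/45, …
g: a_k = 0, 9, 0, -27, 0, 729/5, 0, …
f·g: L₀ = L_f ⊗_s L_g, ord ≤ 1·2.
∫: right-multiply L₀ by Dx.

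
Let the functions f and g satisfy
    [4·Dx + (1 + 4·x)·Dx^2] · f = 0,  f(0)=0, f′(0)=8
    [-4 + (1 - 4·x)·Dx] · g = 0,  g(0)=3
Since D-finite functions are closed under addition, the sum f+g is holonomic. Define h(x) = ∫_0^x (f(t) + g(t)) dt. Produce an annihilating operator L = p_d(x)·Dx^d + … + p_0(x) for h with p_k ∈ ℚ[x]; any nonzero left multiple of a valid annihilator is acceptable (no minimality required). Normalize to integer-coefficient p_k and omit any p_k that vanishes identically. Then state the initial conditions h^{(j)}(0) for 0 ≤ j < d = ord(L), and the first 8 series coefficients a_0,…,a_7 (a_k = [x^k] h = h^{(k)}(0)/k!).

L = (-160 - 128·x)·Dx^2 + (-16 - 256·x - 256·x^2)·Dx^3 + (3 + 4·x - 48·x^2 - 64·x^3)·Dx^4  (order 4).
h: a_k = 0, 3, 10, 32/3, 176/3, 128, 8704/15, 32768/21, …
ICs: h(0) = 0, h′(0) = 3, h′′(0) = 20, h′′′(0) = 64.

f: a_k = 0, 8, -16, 128/3, -128, 2048/5, -4096/3, 32768/7, …
g: a_k = 3, 12, 48, 192, 768, 3072, 12288, 49152, …
f+g: L₀ = lclm(L_f,L_g), ord ≤ 2+1.
h=∫₀ˣh₀: take L = L₀·Dx.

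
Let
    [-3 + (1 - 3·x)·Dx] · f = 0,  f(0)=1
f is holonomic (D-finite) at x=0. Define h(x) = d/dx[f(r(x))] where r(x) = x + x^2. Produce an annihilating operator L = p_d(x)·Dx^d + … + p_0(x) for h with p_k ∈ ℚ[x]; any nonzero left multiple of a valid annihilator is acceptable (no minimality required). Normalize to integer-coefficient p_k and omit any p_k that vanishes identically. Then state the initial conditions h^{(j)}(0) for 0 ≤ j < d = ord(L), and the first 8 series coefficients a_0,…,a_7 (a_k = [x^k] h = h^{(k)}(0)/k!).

L = (8 + 18·x + 18·x^2) + (-1 + x + 9·x^2 + 6·x^3)·Dx  (order 1).
h: a_k = 3, 24, 135, 684, 3240, 14742, 65205, 282528, …
ICs: h(0) = 3.

f: a_k = 1, 3, 9, 27, 81, 243, 729, 2187, …
Substitute x→r, Dx→(1/r')Dx; clear ⇒ L₀.
h=h₀': d/dx-closure on L₀ ⇒ L.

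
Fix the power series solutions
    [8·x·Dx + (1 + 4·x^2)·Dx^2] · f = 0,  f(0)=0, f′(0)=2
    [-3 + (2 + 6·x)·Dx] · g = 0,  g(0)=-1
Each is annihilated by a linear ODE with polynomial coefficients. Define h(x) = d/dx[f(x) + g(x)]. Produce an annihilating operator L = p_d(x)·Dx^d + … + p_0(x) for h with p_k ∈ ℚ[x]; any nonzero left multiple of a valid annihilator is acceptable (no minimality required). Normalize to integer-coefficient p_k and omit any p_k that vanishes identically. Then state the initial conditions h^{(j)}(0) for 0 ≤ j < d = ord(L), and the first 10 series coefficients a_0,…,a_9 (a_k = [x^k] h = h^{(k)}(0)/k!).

L = (-48 - 360·x + 576·x^2 + 864·x^3) + (-59 - 192·x - 120·x^2 + 2304·x^3 + 3024·x^4)·Dx + (-6 + 14·x + 144·x^2 + 272·x^3 + 672·x^4 + 864·x^5)·Dx^2  (order 2).
h: a_k = 1/2, 9/4, -209/16, 405/32, -313/256, 45927/512, -767341/2048, 2814669/4096, -93105673/65536, 717740595/131072, …
ICs: h(0) = 1/2, h′(0) = 9/4.

f: a_k = 0, 2, 0, -8/3, 0, 32/5, 0, -128/7, 0, 512/9, …
g: a_k = -1, -3/2, 9/8, -27/16, 405/128, -1701/256, 15309/1024, -72171/2048, 2814669/32768, -14073345/65536, …
h₀=f+g: left-lcm gives L₀, ord ≤ 3.
Differentiate: ansatz ord ≤ ord L₀ ⇒ L.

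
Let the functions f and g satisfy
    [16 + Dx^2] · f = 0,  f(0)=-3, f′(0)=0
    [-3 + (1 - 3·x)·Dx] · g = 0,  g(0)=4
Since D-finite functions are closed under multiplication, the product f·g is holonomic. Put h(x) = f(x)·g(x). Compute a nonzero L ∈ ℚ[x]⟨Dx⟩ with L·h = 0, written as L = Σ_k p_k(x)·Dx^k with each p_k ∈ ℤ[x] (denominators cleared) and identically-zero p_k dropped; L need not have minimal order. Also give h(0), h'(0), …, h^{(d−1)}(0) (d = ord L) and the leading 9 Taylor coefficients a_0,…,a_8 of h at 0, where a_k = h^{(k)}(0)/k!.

L = (-16 + 48·x) + 6·Dx + (-1 + 3·x)·Dx^2  (order 2).
h: a_k = -12, -36, -12, -36, -236, -708, -30836/15, -30836/5, -1944716/105, …
ICs: h(0) = -12, h′(0) = -36.

f: a_k = -3, 0, 24, 0, -32, 0, 256/15, 0, -512/105, …
g: a_k = 4, 12, 36, 108, 324, 972, 2916, 8748, 26244, …
Sym-product of L_f,L_g gives L₀ (≤ ord 2).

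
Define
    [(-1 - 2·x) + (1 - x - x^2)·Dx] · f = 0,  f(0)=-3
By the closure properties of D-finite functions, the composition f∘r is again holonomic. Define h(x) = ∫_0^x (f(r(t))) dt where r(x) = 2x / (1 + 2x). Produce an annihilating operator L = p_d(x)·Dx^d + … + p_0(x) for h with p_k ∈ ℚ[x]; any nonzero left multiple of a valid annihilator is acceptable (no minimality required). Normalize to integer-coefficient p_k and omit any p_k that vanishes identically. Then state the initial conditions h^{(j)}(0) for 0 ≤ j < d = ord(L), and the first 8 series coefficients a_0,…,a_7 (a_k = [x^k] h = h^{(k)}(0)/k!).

L = (2 + 12·x)·Dx + (-1 - 4·x + 8·x^3)·Dx^2  (order 2).
h: a_k = 0, -3, -3, -4, 0, -48/5, 16, -384/7, …
ICs: h(0) = 0, h′(0) = -3.

f: a_k = -3, -3, -6, -9, -15, -24, -39, -63, …
Substitute x→r, Dx→(1/r')Dx; clear ⇒ L₀.
Integrate: L := L₀·Dx.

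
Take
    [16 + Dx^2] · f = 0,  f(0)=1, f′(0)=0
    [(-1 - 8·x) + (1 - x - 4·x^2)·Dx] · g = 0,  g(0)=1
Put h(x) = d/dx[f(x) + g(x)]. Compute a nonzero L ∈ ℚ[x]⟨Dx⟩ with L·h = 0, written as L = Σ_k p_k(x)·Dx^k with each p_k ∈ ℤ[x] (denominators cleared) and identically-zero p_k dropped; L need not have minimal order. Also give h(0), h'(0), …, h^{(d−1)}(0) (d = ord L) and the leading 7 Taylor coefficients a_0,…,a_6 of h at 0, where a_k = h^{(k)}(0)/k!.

L = (6848 + 35072·x + 150784·x^2 + 87040·x^3 + 204800·x^4 + 147456·x^5 + 196608·x^6) + (-560 - 4048·x + 5184·x^2 + 13952·x^3 + 2560·x^4 + 18432·x^5 + 57344·x^6 + 65536·x^7)·Dx + (428 + 2192·x + 9424·x^2 + 5440·x^3 + 12800·x^4 + 9216·x^5 + 12288·x^6)·Dx^2 + (-35 - 253·x + 324·x^2 + 872·x^3 + 160·x^4 + 1152·x^5 + 3584·x^6 + 4096·x^7)·Dx^3  (order 3).
h: a_k = 1, -6, 27, 476/3, 325, 15778/15, 3087, …
ICs: h(0) = 1, h′(0) = -6, h′′(0) = 54.

f: a_k = 1, 0, -8, 0, 32/3, 0, -256/45, …
g: a_k = 1, 1, 5, 9, 29, 65, 181, …
L₀ := lclm(L_f,L_g); ord L₀ ≤ 2+1.
Differentiate: ansatz ord ≤ ord L₀ ⇒ L.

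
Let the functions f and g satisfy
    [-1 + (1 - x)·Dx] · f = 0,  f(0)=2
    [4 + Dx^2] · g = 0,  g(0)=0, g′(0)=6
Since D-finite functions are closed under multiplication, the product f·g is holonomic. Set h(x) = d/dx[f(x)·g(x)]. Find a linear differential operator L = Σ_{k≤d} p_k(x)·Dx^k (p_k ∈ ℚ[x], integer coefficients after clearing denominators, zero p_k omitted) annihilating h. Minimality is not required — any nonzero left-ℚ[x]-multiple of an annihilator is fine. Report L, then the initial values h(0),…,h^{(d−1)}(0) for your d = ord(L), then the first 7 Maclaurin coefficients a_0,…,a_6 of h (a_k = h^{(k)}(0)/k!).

f: a_k = 2, 2, 2, 2, 2, 2, 2, …
g: a_k = 0, 6, 0, -4, 0, 4/5, 0, …
f·g: L₀ = L_f ⊗_s L_g, ord ≤ 1·2.
Derive L from L₀ (diff closure).
L = (2 - 8·x + 4·x^2) + (-2 + 2·x)·Dx + (1 - 2·x + x^2)·Dx^2  (order 2).
h: a_k = 12, 24, 12, 16, 28, 168/5, 572/15, …
ICs: h(0) = 12, h′(0) = 24.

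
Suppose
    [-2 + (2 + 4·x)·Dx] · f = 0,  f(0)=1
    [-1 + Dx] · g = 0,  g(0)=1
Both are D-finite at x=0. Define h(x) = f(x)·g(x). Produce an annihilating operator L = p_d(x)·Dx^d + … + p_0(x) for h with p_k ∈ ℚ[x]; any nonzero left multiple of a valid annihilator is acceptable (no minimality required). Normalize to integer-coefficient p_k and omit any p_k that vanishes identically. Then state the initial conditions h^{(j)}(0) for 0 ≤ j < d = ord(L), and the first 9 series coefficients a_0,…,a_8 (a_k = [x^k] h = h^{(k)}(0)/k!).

L = (-2 - 2·x) + (1 + 2·x)·Dx  (order 1).
h: a_k = 1, 2, 1, 2/3, -1/6, 7/15, -61/90, 347/315, -4591/2520, …
ICs: h(0) = 1.

f: a_k = 1, 1, -1/2, 1/2, -5/8, 7/8, -21/16, 33/16, -429/128, …
g: a_k = 1, 1, 1/2, 1/6, 1/24, 1/120, 1/720, 1/5040, 1/40320, …
h₀=f·g: eliminate ⇒ L₀, order ≤ 1·1.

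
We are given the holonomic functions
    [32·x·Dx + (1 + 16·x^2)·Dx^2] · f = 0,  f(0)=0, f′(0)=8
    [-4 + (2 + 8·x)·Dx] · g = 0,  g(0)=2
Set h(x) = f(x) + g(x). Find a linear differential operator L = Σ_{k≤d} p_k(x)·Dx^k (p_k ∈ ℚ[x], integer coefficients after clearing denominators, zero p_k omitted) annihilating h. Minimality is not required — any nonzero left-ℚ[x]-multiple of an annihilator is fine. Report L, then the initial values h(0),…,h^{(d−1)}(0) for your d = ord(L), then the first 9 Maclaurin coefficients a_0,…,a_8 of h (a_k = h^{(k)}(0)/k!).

f: a_k = 0, 8, 0, -128/3, 0, 2048/5, 0, -32768/7, 0, …
g: a_k = 2, 4, -4, 8, -20, 56, -168, 528, -1716, …
L₀ := lclm(L_f,L_g); ord L₀ ≤ 2+1.
L = (-32 - 320·x + 1536·x^2 + 3072·x^3)·Dx + (-22 - 128·x + 320·x^2 + 6144·x^3 + 10752·x^4)·Dx^2 + (-1 + 12·x + 96·x^2 + 384·x^3 + 1792·x^4 + 3072·x^5)·Dx^3  (order 3).
h: a_k = 2, 12, -4, -104/3, -20, 2328/5, -168, -29072/7, -1716, …
ICs: h(0) = 2, h′(0) = 12, h′′(0) = -8.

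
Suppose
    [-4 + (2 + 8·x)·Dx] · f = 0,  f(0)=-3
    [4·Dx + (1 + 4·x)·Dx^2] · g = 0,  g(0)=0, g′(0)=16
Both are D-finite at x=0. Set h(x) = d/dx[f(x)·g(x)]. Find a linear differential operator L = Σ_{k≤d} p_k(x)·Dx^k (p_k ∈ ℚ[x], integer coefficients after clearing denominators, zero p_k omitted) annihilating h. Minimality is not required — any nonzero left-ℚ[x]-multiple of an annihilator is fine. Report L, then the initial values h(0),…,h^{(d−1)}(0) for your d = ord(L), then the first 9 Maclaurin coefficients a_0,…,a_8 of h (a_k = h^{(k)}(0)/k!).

L = 4 + (8 + 32·x)·Dx + (1 + 8·x + 16·x^2)·Dx^2  (order 2).
h: a_k = -48, 0, 96, -512, 2272, -47616/5, 194752/5, -5507072/35, 4418592/7, …
ICs: h(0) = -48, h′(0) = 0.

f: a_k = -3, -6, 6, -12, 30, -84, 252, -792, 2574, …
g: a_k = 0, 16, -32, 256/3, -256, 4096/5, -8192/3, 65536/7, -32768, …
f·g: L₀ = L_f ⊗_s L_g, ord ≤ 1·2.
Differentiate: ansatz ord ≤ ord L₀ ⇒ L.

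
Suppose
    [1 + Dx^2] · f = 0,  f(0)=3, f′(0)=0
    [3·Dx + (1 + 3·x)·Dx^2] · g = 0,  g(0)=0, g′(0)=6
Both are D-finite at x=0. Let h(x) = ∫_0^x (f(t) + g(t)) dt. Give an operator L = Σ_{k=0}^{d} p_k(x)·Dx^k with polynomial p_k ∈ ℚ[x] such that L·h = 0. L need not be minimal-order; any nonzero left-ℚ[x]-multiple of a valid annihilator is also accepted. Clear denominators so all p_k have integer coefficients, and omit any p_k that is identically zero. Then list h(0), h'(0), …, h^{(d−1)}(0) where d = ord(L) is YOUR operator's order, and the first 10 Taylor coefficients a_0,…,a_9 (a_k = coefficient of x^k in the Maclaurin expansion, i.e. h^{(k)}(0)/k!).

f: a_k = 3, 0, -3/2, 0, 1/8, 0, -1/240, 0, 1/13440, 0, …
g: a_k = 0, 6, -9, 18, -81/2, 486/5, -243, 4374/7, -6561/4, 4374, …
Sum ⇒ L₀ = lclm(L_f,L_g) in ℚ(x)⟨Dx⟩.
h=∫₀ˣh₀: take L = L₀·Dx.
L = (165 + 18·x + 27·x^2)·Dx^2 + (19 + 63·x + 27·x^2 + 27·x^3)·Dx^3 + (165 + 18·x + 27·x^2)·Dx^4 + (19 + 63·x + 27·x^2 + 27·x^3)·Dx^5  (order 5).
h: a_k = 0, 3, 3, -7/2, 9/2, -323/40, 81/5, -58321/1680, 2187/28, -22044959/120960, …
ICs: h(0) = 0, h′(0) = 3, h′′(0) = 6, h′′′(0) = -21, h′′′′(0) = 108.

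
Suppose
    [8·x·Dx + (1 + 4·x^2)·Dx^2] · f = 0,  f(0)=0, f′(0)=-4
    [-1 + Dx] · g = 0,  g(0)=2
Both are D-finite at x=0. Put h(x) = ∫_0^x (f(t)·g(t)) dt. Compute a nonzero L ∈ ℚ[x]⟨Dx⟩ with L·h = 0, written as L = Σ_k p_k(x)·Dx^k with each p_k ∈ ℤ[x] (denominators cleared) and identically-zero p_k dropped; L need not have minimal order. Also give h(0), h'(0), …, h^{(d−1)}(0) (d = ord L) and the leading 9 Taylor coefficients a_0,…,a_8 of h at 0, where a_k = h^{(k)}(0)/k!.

f: a_k = 0, -4, 0, 16/3, 0, -64/5, 0, 256/7, 0, …
g: a_k = 2, 2, 1, 1/3, 1/12, 1/60, 1/360, 1/2520, 1/20160, …
f·g: L₀ = L_f ⊗_s L_g, ord ≤ 2·1.
h=∫₀ˣh₀: take L = L₀·Dx.
L = (1 - 8·x + 4·x^2)·Dx + (-2 + 8·x - 8·x^2)·Dx^2 + (1 + 4·x^2)·Dx^3  (order 3).
h: a_k = 0, 0, -4, -8/3, 5/3, 28/15, -103/30, -215/63, 12763/1680, …
ICs: h(0) = 0, h′(0) = 0, h′′(0) = -8.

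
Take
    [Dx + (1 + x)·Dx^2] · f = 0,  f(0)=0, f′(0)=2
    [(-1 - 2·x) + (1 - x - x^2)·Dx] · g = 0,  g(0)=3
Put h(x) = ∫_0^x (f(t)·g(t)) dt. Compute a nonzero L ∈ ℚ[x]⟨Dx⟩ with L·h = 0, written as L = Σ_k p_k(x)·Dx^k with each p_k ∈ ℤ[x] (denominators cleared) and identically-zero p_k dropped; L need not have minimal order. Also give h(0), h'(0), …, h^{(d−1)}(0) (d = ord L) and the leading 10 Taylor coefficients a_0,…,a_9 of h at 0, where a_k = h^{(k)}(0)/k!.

f: a_k = 0, 2, -1, 2/3, -1/2, 2/5, -1/3, 2/7, -1/4, 2/9, …
g: a_k = 3, 3, 6, 9, 15, 24, 39, 63, 102, 165, …
Product ⇒ symmetric product L₀, ord ≤ 2.
∫: right-multiply L₀ by Dx.
L = (3 + 4·x)·Dx + (1 + 7·x + 5·x^2)·Dx^2 + (-1 + 2·x^2 + x^3)·Dx^3  (order 3).
h: a_k = 0, 0, 3, 1, 11/4, 5/2, 247/60, 181/35, 4323/560, 13609/1260, …
ICs: h(0) = 0, h′(0) = 0, h′′(0) = 6.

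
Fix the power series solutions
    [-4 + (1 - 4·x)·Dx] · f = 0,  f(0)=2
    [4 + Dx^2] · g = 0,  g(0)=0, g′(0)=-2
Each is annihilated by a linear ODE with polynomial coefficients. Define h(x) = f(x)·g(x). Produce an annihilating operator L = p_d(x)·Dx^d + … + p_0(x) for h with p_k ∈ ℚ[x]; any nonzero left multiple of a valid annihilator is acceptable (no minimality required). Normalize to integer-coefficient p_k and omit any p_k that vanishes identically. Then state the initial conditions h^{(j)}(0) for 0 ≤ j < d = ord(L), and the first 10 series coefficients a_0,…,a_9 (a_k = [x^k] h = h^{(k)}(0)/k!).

L = (-4 + 16·x) + 8·Dx + (-1 + 4·x)·Dx^2  (order 2).
h: a_k = 0, -4, -16, -184/3, -736/3, -14728/15, -58912/15, -4948592/315, -19794368/315, -101799608/405, …
ICs: h(0) = 0, h′(0) = -4.

f: a_k = 2, 8, 32, 128, 512, 2048, 8192, 32768, 131072, 524288, …
g: a_k = 0, -2, 0, 4/3, 0, -4/15, 0, 8/315, 0, -4/2835, …
h₀=f·g: eliminate ⇒ L₀, order ≤ 1·2.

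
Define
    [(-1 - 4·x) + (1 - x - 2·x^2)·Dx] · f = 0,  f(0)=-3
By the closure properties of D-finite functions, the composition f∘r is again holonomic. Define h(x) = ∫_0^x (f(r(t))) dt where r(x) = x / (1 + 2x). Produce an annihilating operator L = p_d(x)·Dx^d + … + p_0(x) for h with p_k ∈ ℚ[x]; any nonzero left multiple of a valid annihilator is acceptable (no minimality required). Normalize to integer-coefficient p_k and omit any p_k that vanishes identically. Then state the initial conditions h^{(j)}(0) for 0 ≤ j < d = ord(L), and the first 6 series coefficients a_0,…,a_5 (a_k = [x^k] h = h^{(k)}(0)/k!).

L = (-1 - 6·x)·Dx + (1 + 5·x + 6·x^2)·Dx^2  (order 2).
h: a_k = 0, -3, -3/2, -1, 9/4, -27/5, …
ICs: h(0) = 0, h′(0) = -3.

f: a_k = -3, -3, -9, -15, -33, -63, …
Change of var in L_f (x↦r) gives L₀.
∫: right-multiply L₀ by Dx.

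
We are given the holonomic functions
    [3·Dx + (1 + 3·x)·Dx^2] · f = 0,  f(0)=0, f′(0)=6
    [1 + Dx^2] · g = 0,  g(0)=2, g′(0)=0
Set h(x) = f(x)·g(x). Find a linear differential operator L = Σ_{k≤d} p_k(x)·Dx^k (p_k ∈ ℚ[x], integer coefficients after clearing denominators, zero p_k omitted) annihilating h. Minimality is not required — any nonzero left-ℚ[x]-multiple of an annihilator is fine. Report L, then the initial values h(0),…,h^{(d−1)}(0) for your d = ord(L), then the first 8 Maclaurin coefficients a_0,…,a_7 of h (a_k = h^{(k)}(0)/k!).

f: a_k = 0, 6, -9, 18, -81/2, 486/5, -243, 4374/7, …
g: a_k = 2, 0, -1, 0, 1/12, 0, -1/360, 0, …
L₀ := L_f ⊗_s L_g (sym. prod.), ord ≤ 4.
L = (-203 - 222·x - 189·x^2 + 432·x^3 + 324·x^4) + (-84 - 108·x + 648·x^2 + 648·x^3)·Dx + (-208 - 228·x - 54·x^2 + 864·x^3 + 648·x^4)·Dx^2 + (-84 - 108·x + 648·x^2 + 648·x^3)·Dx^3 + (-5 - 6·x + 135·x^2 + 432·x^3 + 324·x^4)·Dx^4  (order 4).
h: a_k = 0, 12, -18, 30, -72, 1769/10, -1785/4, 484679/420, …
ICs: h(0) = 0, h′(0) = 12, h′′(0) = -36, h′′′(0) = 180.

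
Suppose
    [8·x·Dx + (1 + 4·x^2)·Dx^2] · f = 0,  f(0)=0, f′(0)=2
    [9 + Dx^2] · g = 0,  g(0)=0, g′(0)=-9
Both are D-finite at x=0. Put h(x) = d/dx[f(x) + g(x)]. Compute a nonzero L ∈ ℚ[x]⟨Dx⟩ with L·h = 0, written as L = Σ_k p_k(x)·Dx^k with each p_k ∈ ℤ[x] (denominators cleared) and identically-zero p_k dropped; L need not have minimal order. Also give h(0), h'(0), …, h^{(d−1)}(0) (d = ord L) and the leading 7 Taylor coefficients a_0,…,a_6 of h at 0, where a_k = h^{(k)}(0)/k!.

L = (-2808·x + 19008·x^3 + 10368·x^5) + (9 + 1548·x^2 + 7344·x^4 + 5184·x^6)·Dx + (-312·x + 2112·x^3 + 1152·x^5)·Dx^2 + (1 + 172·x^2 + 816·x^4 + 576·x^6)·Dx^3  (order 3).
h: a_k = -7, 0, 65/2, 0, 13/8, 0, -9511/80, …
ICs: h(0) = -7, h′(0) = 0, h′′(0) = 65.

f: a_k = 0, 2, 0, -8/3, 0, 32/5, 0, …
g: a_k = 0, -9, 0, 27/2, 0, -243/40, 0, …
Weyl lclm of L_f,L_g ⇒ L₀ (ord ≤ 4).
h=h₀': d/dx-closure on L₀ ⇒ L.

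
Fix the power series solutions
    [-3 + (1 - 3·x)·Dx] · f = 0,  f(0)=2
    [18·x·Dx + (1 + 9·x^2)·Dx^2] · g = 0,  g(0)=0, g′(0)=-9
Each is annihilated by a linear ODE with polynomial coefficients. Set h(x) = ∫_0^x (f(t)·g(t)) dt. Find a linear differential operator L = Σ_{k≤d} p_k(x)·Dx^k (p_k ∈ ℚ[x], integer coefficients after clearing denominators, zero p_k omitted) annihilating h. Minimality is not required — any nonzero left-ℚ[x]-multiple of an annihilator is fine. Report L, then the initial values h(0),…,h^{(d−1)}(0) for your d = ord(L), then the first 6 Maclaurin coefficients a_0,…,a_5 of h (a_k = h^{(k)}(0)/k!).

L = 54·x·Dx + (6 - 18·x + 108·x^2)·Dx^2 + (-1 + 3·x - 9·x^2 + 27·x^3)·Dx^3  (order 3).
h: a_k = 0, 0, -9, -18, -27, -324/5, …
ICs: h(0) = 0, h′(0) = 0, h′′(0) = -18.

f: a_k = 2, 6, 18, 54, 162, 486, …
g: a_k = 0, -9, 0, 27, 0, -729/5, …
h₀=f·g: eliminate ⇒ L₀, order ≤ 1·2.
∫: right-multiply L₀ by Dx.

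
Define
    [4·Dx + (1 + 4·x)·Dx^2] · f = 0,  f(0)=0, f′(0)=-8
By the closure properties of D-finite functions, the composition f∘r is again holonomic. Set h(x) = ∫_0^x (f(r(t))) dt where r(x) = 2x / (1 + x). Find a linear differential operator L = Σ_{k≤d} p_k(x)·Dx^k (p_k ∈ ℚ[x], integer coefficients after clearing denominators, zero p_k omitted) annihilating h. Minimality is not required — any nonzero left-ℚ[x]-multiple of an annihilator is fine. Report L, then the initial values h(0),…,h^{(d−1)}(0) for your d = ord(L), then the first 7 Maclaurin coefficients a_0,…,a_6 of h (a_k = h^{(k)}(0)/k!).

L = (10 + 18·x)·Dx^2 + (1 + 10·x + 9·x^2)·Dx^3  (order 3).
h: a_k = 0, 0, -8, 80/3, -364/3, 656, -59048/15, …
ICs: h(0) = 0, h′(0) = 0, h′′(0) = -16.

f: a_k = 0, -8, 16, -128/3, 128, -2048/5, 4096/3, …
h₀=f(r): pull back L_f along r ⇒ L₀.
h=∫h₀ ⇒ L = L₀·Dx.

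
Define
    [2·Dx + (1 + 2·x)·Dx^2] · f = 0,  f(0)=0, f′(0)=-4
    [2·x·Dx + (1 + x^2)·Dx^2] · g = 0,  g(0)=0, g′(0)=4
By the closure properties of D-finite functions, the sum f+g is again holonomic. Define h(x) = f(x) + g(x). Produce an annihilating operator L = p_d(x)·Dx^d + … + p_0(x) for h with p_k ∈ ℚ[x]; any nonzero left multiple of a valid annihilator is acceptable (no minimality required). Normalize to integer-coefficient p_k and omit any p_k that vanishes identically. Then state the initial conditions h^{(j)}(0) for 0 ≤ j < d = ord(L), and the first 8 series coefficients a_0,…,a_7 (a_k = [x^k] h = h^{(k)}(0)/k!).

L = (-2 - 12·x + 6·x^2 + 4·x^3)·Dx + (-5 - 4·x - 9·x^2 + 12·x^3 + 8·x^4)·Dx^2 + (-1 - x + 2·x^2 + x^3 + 3·x^4 + 2·x^5)·Dx^3  (order 3).
h: a_k = 0, 0, 4, -20/3, 8, -12, 64/3, -260/7, …
ICs: h(0) = 0, h′(0) = 0, h′′(0) = 8.

f: a_k = 0, -4, 4, -16/3, 8, -64/5, 64/3, -256/7, …
g: a_k = 0, 4, 0, -4/3, 0, 4/5, 0, -4/7, …
Sum ⇒ L₀ = lclm(L_f,L_g) in ℚ(x)⟨Dx⟩.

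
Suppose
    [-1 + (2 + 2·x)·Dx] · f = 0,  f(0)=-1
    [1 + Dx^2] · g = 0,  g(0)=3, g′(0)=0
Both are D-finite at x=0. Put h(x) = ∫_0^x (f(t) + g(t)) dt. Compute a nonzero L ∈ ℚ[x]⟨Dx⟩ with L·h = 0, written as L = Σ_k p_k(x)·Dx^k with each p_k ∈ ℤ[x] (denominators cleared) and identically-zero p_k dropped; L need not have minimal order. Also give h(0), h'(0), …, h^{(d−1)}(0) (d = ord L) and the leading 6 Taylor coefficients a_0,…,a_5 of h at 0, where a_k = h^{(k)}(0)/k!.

f: a_k = -1, -1/2, 1/8, -1/16, 5/128, -7/256, …
g: a_k = 3, 0, -3/2, 0, 1/8, 0, …
h₀=f+g: left-lcm gives L₀, ord ≤ 3.
∫: right-multiply L₀ by Dx.
L = (-7 - 8·x - 4·x^2)·Dx + (6 + 22·x + 24·x^2 + 8·x^3)·Dx^2 + (-7 - 8·x - 4·x^2)·Dx^3 + (6 + 22·x + 24·x^2 + 8·x^3)·Dx^4  (order 4).
h: a_k = 0, 2, -1/4, -11/24, -1/64, 21/640, …
ICs: h(0) = 0, h′(0) = 2, h′′(0) = -1/2, h′′′(0) = -11/4.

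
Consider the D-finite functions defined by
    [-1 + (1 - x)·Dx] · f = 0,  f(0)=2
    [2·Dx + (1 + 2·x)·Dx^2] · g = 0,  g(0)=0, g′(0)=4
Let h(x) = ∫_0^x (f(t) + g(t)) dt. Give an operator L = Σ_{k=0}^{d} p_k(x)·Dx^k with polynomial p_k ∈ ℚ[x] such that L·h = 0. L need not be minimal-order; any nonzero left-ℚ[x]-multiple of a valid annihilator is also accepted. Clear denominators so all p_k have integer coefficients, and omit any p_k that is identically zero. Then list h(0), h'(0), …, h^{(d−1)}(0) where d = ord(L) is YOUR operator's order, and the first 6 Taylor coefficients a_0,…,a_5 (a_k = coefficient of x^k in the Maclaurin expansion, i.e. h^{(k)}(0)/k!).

f: a_k = 2, 2, 2, 2, 2, 2, …
g: a_k = 0, 4, -4, 16/3, -8, 64/5, …
Weyl lclm of L_f,L_g ⇒ L₀ (ord ≤ 3).
h=∫h₀ ⇒ L = L₀·Dx.
L = (14 + 4·x)·Dx^2 + (-1 + 20·x + 8·x^2)·Dx^3 + (-2 - 3·x + 3·x^2 + 2·x^3)·Dx^4  (order 4).
h: a_k = 0, 2, 3, -2/3, 11/6, -6/5, …
ICs: h(0) = 0, h′(0) = 2, h′′(0) = 6, h′′′(0) = -4.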